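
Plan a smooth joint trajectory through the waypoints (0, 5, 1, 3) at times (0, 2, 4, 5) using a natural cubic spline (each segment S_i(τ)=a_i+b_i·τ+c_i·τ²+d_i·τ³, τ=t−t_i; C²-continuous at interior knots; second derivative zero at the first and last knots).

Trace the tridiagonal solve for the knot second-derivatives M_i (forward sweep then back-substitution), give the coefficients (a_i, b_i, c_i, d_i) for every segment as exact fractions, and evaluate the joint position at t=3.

Δ: Δ0=5/2, Δ1=-2, Δ2=2
row 1: diag=8, rhs=-27; c'=1/4, d'=-27/8
row 2: denom=6−2·1/4=11/2; d'=(24−2·-27/8)/(11/2)=123/22
back: M2=123/22
back: M1=-27/8−1/4·123/22=-105/22
M: M0=0, M1=-105/22, M2=123/22, M3=0
seg 0: a=0, c=M0/2=0, d=(M1−M0)/(6·2)=-35/88, b=Δ0−h0·(2M0+M1)/6=45/11
seg 1: a=5, c=M1/2=-105/44, d=(M2−M1)/(6·2)=19/22, b=Δ1−h1·(2M1+M2)/6=-15/22
seg 2: a=1, c=M2/2=123/44, d=(M3−M2)/(6·1)=-41/44, b=Δ2−h2·(2M2+M3)/6=3/22
t_q=3 → seg 1, τ=1; S=5+-15/22·τ+-105/44·τ²+19/22·τ³=123/44

  seg 0: a=0 b=45/11 c=0 d=-35/88
  seg 1: a=5 b=-15/22 c=-105/44 d=19/22
  seg 2: a=1 b=3/22 c=123/44 d=-41/44
S(3) = 123/44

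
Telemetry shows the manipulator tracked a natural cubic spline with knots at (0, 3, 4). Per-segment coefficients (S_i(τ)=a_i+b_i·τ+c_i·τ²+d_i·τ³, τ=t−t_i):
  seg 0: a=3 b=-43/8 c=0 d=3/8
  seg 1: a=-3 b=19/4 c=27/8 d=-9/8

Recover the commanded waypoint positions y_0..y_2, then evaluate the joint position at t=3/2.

y_0=3 y_1=-3 y_2=4
S(3/2) = -243/64

y_0 = S_0(0) = a_0 = 3
y_1 = S_1(0) = a_1 = -3
y_2 = S_1(1) = 4
t_q=3/2 is in segment 0 (τ=3/2); S_0(τ)=-243/64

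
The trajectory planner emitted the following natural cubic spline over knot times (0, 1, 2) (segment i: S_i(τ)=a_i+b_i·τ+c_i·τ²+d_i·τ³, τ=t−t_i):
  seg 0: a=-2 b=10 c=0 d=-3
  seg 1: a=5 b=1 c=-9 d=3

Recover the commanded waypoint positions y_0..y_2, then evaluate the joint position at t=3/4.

y_0=-2 y_1=5 y_2=0
S(3/4) = 271/64

y_0 = S_0(0) = a_0 = -2
y_1 = S_1(0) = a_1 = 5
y_2 = S_1(1) = 0
t_q=3/4 is in segment 0 (τ=3/4); S_0(τ)=271/64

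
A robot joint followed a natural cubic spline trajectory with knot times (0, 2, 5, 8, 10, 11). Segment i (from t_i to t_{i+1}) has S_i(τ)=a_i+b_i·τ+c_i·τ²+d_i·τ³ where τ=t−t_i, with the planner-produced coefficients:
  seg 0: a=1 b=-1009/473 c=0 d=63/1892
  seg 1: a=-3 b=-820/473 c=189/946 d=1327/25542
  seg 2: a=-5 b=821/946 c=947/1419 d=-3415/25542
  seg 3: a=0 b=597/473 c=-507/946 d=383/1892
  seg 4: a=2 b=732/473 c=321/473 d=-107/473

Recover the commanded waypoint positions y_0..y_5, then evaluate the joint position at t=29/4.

y_0=1 y_1=-3 y_2=-5 y_3=0 y_4=2 y_5=4
S(29/4) = -6559/5504

y_0 = S_0(0) = a_0 = 1
y_1 = S_1(0) = a_1 = -3
y_2 = S_2(0) = a_2 = -5
y_3 = S_3(0) = a_3 = 0
y_4 = S_4(0) = a_4 = 2
y_5 = S_4(1) = 4
t_q=29/4 is in segment 2 (τ=9/4); S_2(τ)=-6559/5504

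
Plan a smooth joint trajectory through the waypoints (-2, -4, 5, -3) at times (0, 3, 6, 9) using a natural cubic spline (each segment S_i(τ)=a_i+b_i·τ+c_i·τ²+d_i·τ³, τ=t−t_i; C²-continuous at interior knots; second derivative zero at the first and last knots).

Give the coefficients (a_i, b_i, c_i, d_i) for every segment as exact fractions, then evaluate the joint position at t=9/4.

  seg 0: a=-2 b=-91/45 c=0 d=61/405
  seg 1: a=-4 b=92/45 c=61/45 d=-28/81
  seg 2: a=5 b=38/45 c=-79/45 d=79/405
S(9/4) = -1547/320

Δ: Δ0=-2/3, Δ1=3, Δ2=-8/3
row 1: diag=12, rhs=22; c'=1/4, d'=11/6
row 2: denom=12−3·1/4=45/4; d'=(-34−3·11/6)/(45/4)=-158/45
back: M2=-158/45
back: M1=11/6−1/4·-158/45=122/45
M: M0=0, M1=122/45, M2=-158/45, M3=0
seg 0: a=-2, c=M0/2=0, d=(M1−M0)/(6·3)=61/405, b=Δ0−h0·(2M0+M1)/6=-91/45
seg 1: a=-4, c=M1/2=61/45, d=(M2−M1)/(6·3)=-28/81, b=Δ1−h1·(2M1+M2)/6=92/45
seg 2: a=5, c=M2/2=-79/45, d=(M3−M2)/(6·3)=79/405, b=Δ2−h2·(2M2+M3)/6=38/45
t_q=9/4 → seg 0, τ=9/4; S=-2+-91/45·τ+0·τ²+61/405·τ³=-1547/320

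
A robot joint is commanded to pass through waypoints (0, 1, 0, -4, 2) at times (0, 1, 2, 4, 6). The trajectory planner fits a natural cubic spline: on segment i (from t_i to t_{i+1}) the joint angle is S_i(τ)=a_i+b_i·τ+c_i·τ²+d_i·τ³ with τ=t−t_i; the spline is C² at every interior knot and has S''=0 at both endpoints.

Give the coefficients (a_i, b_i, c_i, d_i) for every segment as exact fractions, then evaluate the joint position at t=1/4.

  seg 0: a=0 b=17/12 c=0 d=-5/12
  seg 1: a=1 b=1/6 c=-5/4 d=1/12
  seg 2: a=0 b=-25/12 c=-1 d=25/48
  seg 3: a=-4 b=1/6 c=17/8 d=-17/48
S(1/4) = 89/256

Δ: Δ0=1, Δ1=-1, Δ2=-2, Δ3=3
row 1: diag=4, rhs=-12; c'=1/4, d'=-3
row 2: denom=6−1·1/4=23/4; d'=(-6−1·-3)/(23/4)=-12/23
row 3: denom=8−2·8/23=168/23; d'=(30−2·-12/23)/(168/23)=17/4
back: M3=17/4
back: M2=-12/23−8/23·17/4=-2
back: M1=-3−1/4·-2=-5/2
M: M0=0, M1=-5/2, M2=-2, M3=17/4, M4=0
seg 0: a=0, c=M0/2=0, d=(M1−M0)/(6·1)=-5/12, b=Δ0−h0·(2M0+M1)/6=17/12
seg 1: a=1, c=M1/2=-5/4, d=(M2−M1)/(6·1)=1/12, b=Δ1−h1·(2M1+M2)/6=1/6
seg 2: a=0, c=M2/2=-1, d=(M3−M2)/(6·2)=25/48, b=Δ2−h2·(2M2+M3)/6=-25/12
seg 3: a=-4, c=M3/2=17/8, d=(M4−M3)/(6·2)=-17/48, b=Δ3−h3·(2M3+M4)/6=1/6
t_q=1/4 → seg 0, τ=1/4; S=0+17/12·τ+0·τ²+-5/12·τ³=89/256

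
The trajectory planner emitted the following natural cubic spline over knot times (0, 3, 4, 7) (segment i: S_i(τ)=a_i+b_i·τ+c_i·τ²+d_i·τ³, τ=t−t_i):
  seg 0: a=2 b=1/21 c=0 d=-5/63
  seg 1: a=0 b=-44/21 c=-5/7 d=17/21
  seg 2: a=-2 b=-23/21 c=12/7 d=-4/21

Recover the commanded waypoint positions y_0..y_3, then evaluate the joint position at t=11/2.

y_0 = S_0(0) = a_0 = 2
y_1 = S_1(0) = a_1 = 0
y_2 = S_2(0) = a_2 = -2
y_3 = S_2(3) = 5
t_q=11/2 is in segment 2 (τ=3/2); S_2(τ)=-3/7

y_0=2 y_1=0 y_2=-2 y_3=5
S(11/2) = -3/7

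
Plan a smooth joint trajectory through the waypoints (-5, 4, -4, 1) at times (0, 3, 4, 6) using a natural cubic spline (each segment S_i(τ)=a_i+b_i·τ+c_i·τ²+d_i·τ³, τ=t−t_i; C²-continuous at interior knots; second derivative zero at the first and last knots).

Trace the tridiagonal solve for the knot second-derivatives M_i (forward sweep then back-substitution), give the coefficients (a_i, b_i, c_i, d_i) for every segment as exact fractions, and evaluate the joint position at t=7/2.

Δ: Δ0=3, Δ1=-8, Δ2=5/2
row 1: diag=8, rhs=-66; c'=1/8, d'=-33/4
row 2: denom=6−1·1/8=47/8; d'=(63−1·-33/4)/(47/8)=570/47
back: M2=570/47
back: M1=-33/4−1/8·570/47=-459/47
M: M0=0, M1=-459/47, M2=570/47, M3=0
seg 0: a=-5, c=M0/2=0, d=(M1−M0)/(6·3)=-51/94, b=Δ0−h0·(2M0+M1)/6=741/94
seg 1: a=4, c=M1/2=-459/94, d=(M2−M1)/(6·1)=343/94, b=Δ1−h1·(2M1+M2)/6=-318/47
seg 2: a=-4, c=M2/2=285/47, d=(M3−M2)/(6·2)=-95/94, b=Δ2−h2·(2M2+M3)/6=-525/94
t_q=7/2 → seg 1, τ=1/2; S=4+-318/47·τ+-459/94·τ²+343/94·τ³=-111/752

  seg 0: a=-5 b=741/94 c=0 d=-51/94
  seg 1: a=4 b=-318/47 c=-459/94 d=343/94
  seg 2: a=-4 b=-525/94 c=285/47 d=-95/94
S(7/2) = -111/752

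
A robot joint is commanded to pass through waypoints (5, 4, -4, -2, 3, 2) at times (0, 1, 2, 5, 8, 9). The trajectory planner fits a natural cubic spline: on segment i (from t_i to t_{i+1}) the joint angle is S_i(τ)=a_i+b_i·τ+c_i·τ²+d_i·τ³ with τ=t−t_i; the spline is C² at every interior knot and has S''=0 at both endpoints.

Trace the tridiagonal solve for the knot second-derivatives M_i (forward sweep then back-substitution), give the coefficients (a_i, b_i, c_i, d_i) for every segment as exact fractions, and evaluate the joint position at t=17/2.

Δ: Δ0=-1, Δ1=-8, Δ2=2/3, Δ3=5/3, Δ4=-1
row 1: diag=4, rhs=-42; c'=1/4, d'=-21/2
row 2: denom=8−1·1/4=31/4; d'=(52−1·-21/2)/(31/4)=250/31
row 3: denom=12−3·12/31=336/31; d'=(6−3·250/31)/(336/31)=-47/28
row 4: denom=8−3·31/112=803/112; d'=(-16−3·-47/28)/(803/112)=-1228/803
back: M4=-1228/803
back: M3=-47/28−31/112·-1228/803=-1008/803
back: M2=250/31−12/31·-1008/803=6866/803
back: M1=-21/2−1/4·6866/803=-10148/803
M: M0=0, M1=-10148/803, M2=6866/803, M3=-1008/803, M4=-1228/803, M5=0
seg 0: a=5, c=M0/2=0, d=(M1−M0)/(6·1)=-5074/2409, b=Δ0−h0·(2M0+M1)/6=2665/2409
seg 1: a=4, c=M1/2=-5074/803, d=(M2−M1)/(6·1)=8507/2409, b=Δ1−h1·(2M1+M2)/6=-12557/2409
seg 2: a=-4, c=M2/2=3433/803, d=(M3−M2)/(6·3)=-3937/7227, b=Δ2−h2·(2M2+M3)/6=-17480/2409
seg 3: a=-2, c=M3/2=-504/803, d=(M4−M3)/(6·3)=-10/657, b=Δ3−h3·(2M3+M4)/6=8881/2409
seg 4: a=3, c=M4/2=-614/803, d=(M5−M4)/(6·1)=614/2409, b=Δ4−h4·(2M4+M5)/6=-1181/2409
t_q=17/2 → seg 4, τ=1/2; S=3+-1181/2409·τ+-614/803·τ²+614/2409·τ³=8337/3212

  seg 0: a=5 b=2665/2409 c=0 d=-5074/2409
  seg 1: a=4 b=-12557/2409 c=-5074/803 d=8507/2409
  seg 2: a=-4 b=-17480/2409 c=3433/803 d=-3937/7227
  seg 3: a=-2 b=8881/2409 c=-504/803 d=-10/657
  seg 4: a=3 b=-1181/2409 c=-614/803 d=614/2409
S(17/2) = 8337/3212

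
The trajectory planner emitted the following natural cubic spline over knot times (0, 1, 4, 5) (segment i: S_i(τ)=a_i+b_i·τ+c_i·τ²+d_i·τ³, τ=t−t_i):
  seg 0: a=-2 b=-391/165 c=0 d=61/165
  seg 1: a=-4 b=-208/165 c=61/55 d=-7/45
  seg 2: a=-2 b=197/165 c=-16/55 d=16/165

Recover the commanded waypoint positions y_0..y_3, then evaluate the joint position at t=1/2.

y_0=-2 y_1=-4 y_2=-2 y_3=-1
S(1/2) = -1381/440

y_0 = S_0(0) = a_0 = -2
y_1 = S_1(0) = a_1 = -4
y_2 = S_2(0) = a_2 = -2
y_3 = S_2(1) = -1
t_q=1/2 is in segment 0 (τ=1/2); S_0(τ)=-1381/440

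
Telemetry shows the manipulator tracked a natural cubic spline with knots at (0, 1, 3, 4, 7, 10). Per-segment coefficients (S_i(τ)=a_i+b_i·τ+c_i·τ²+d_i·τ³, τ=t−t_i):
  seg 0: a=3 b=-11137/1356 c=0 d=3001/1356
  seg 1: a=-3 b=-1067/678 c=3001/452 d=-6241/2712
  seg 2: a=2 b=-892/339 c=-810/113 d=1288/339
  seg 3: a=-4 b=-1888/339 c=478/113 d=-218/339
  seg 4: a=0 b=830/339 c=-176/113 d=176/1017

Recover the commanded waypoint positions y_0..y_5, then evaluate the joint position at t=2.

y_0 = S_0(0) = a_0 = 3
y_1 = S_1(0) = a_1 = -3
y_2 = S_2(0) = a_2 = 2
y_3 = S_3(0) = a_3 = -4
y_4 = S_4(0) = a_4 = 0
y_5 = S_4(3) = -2
t_q=2 is in segment 1 (τ=1); S_1(τ)=-213/904

y_0=3 y_1=-3 y_2=2 y_3=-4 y_4=0 y_5=-2
S(2) = -213/904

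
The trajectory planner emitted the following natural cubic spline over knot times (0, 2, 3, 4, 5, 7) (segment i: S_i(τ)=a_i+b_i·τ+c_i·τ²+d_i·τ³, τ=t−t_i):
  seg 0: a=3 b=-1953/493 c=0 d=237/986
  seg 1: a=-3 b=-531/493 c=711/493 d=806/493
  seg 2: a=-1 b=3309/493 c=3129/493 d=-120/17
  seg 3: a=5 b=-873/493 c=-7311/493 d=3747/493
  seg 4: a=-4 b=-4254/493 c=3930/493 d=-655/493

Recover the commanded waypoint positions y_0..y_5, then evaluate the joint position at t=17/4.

y_0=3 y_1=-3 y_2=-1 y_3=5 y_4=-4 y_5=0
S(17/4) = 118295/31552

y_0 = S_0(0) = a_0 = 3
y_1 = S_1(0) = a_1 = -3
y_2 = S_2(0) = a_2 = -1
y_3 = S_3(0) = a_3 = 5
y_4 = S_4(0) = a_4 = -4
y_5 = S_4(2) = 0
t_q=17/4 is in segment 3 (τ=1/4); S_3(τ)=118295/31552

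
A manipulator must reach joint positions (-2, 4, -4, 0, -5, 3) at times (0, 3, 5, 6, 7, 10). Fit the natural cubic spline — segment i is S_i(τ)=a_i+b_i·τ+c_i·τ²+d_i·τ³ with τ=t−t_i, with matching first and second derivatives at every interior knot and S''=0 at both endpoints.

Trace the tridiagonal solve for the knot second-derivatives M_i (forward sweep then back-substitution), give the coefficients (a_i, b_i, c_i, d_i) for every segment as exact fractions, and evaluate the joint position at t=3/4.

  seg 0: a=-2 b=4241/828 c=0 d=-2585/7452
  seg 1: a=4 b=-1757/414 c=-2585/828 d=1343/828
  seg 2: a=-4 b=377/138 c=5473/828 d=-4423/828
  seg 3: a=0 b=-61/828 c=-1949/207 d=413/92
  seg 4: a=-5 b=-2251/414 c=3355/828 d=-3355/7452
S(3/4) = 9981/5888

Δ: Δ0=2, Δ1=-4, Δ2=4, Δ3=-5, Δ4=8/3
row 1: diag=10, rhs=-36; c'=1/5, d'=-18/5
row 2: denom=6−2·1/5=28/5; d'=(48−2·-18/5)/(28/5)=69/7
row 3: denom=4−1·5/28=107/28; d'=(-54−1·69/7)/(107/28)=-1788/107
row 4: denom=8−1·28/107=828/107; d'=(46−1·-1788/107)/(828/107)=3355/414
back: M4=3355/414
back: M3=-1788/107−28/107·3355/414=-3898/207
back: M2=69/7−5/28·-3898/207=5473/414
back: M1=-18/5−1/5·5473/414=-2585/414
M: M0=0, M1=-2585/414, M2=5473/414, M3=-3898/207, M4=3355/414, M5=0
seg 0: a=-2, c=M0/2=0, d=(M1−M0)/(6·3)=-2585/7452, b=Δ0−h0·(2M0+M1)/6=4241/828
seg 1: a=4, c=M1/2=-2585/828, d=(M2−M1)/(6·2)=1343/828, b=Δ1−h1·(2M1+M2)/6=-1757/414
seg 2: a=-4, c=M2/2=5473/828, d=(M3−M2)/(6·1)=-4423/828, b=Δ2−h2·(2M2+M3)/6=377/138
seg 3: a=0, c=M3/2=-1949/207, d=(M4−M3)/(6·1)=413/92, b=Δ3−h3·(2M3+M4)/6=-61/828
seg 4: a=-5, c=M4/2=3355/828, d=(M5−M4)/(6·3)=-3355/7452, b=Δ4−h4·(2M4+M5)/6=-2251/414
t_q=3/4 → seg 0, τ=3/4; S=-2+4241/828·τ+0·τ²+-2585/7452·τ³=9981/5888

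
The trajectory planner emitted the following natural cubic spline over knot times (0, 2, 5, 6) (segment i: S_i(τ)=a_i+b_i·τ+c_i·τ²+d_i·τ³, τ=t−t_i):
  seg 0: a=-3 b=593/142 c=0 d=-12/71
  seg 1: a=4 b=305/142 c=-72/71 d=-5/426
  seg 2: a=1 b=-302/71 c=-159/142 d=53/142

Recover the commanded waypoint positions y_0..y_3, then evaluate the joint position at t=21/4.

y_0=-3 y_1=4 y_2=1 y_3=-4
S(21/4) = -1159/9088

y_0 = S_0(0) = a_0 = -3
y_1 = S_1(0) = a_1 = 4
y_2 = S_2(0) = a_2 = 1
y_3 = S_2(1) = -4
t_q=21/4 is in segment 2 (τ=1/4); S_2(τ)=-1159/9088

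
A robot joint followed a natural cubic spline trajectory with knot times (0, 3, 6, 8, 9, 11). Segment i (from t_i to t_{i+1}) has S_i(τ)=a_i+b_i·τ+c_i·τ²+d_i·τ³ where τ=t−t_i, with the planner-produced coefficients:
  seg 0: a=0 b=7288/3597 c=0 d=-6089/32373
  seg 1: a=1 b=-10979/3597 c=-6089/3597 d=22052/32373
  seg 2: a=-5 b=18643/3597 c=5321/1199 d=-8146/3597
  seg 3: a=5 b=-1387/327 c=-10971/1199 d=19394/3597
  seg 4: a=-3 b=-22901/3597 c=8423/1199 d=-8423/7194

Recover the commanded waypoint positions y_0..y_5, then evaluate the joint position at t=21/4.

y_0=0 y_1=1 y_2=-5 y_3=5 y_4=-3 y_5=3
S(21/4) = -32029/4796

y_0 = S_0(0) = a_0 = 0
y_1 = S_1(0) = a_1 = 1
y_2 = S_2(0) = a_2 = -5
y_3 = S_3(0) = a_3 = 5
y_4 = S_4(0) = a_4 = -3
y_5 = S_4(2) = 3
t_q=21/4 is in segment 1 (τ=9/4); S_1(τ)=-32029/4796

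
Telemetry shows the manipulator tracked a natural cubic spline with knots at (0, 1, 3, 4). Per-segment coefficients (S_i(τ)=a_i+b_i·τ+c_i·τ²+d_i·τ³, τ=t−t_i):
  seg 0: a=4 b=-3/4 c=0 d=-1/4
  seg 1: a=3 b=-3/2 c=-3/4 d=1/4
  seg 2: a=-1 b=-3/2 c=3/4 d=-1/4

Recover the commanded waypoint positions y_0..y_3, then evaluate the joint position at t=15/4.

y_0 = S_0(0) = a_0 = 4
y_1 = S_1(0) = a_1 = 3
y_2 = S_2(0) = a_2 = -1
y_3 = S_2(1) = -2
t_q=15/4 is in segment 2 (τ=3/4); S_2(τ)=-463/256

y_0=4 y_1=3 y_2=-1 y_3=-2
S(15/4) = -463/256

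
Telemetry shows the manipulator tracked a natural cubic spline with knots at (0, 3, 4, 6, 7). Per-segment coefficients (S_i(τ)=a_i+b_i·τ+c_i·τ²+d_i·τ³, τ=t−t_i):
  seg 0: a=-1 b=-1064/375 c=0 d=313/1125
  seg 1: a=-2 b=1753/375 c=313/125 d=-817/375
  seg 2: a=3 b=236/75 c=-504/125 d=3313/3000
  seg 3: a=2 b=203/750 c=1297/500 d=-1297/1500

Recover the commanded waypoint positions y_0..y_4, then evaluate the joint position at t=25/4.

y_0=-1 y_1=-2 y_2=3 y_3=2 y_4=4
S(25/4) = 70921/32000

y_0 = S_0(0) = a_0 = -1
y_1 = S_1(0) = a_1 = -2
y_2 = S_2(0) = a_2 = 3
y_3 = S_3(0) = a_3 = 2
y_4 = S_3(1) = 4
t_q=25/4 is in segment 3 (τ=1/4); S_3(τ)=70921/32000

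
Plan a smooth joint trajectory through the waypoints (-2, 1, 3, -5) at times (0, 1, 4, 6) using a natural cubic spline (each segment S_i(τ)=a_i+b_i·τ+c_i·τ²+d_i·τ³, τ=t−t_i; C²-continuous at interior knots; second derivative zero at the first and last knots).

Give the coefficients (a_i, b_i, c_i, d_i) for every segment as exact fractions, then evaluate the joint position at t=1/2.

  seg 0: a=-2 b=667/213 c=0 d=-28/213
  seg 1: a=1 b=583/213 c=-28/71 d=-7/71
  seg 2: a=3 b=-488/213 c=-91/71 d=91/426
S(1/2) = -32/71

Δ: Δ0=3, Δ1=2/3, Δ2=-4
row 1: diag=8, rhs=-14; c'=3/8, d'=-7/4
row 2: denom=10−3·3/8=71/8; d'=(-28−3·-7/4)/(71/8)=-182/71
back: M2=-182/71
back: M1=-7/4−3/8·-182/71=-56/71
M: M0=0, M1=-56/71, M2=-182/71, M3=0
seg 0: a=-2, c=M0/2=0, d=(M1−M0)/(6·1)=-28/213, b=Δ0−h0·(2M0+M1)/6=667/213
seg 1: a=1, c=M1/2=-28/71, d=(M2−M1)/(6·3)=-7/71, b=Δ1−h1·(2M1+M2)/6=583/213
seg 2: a=3, c=M2/2=-91/71, d=(M3−M2)/(6·2)=91/426, b=Δ2−h2·(2M2+M3)/6=-488/213
t_q=1/2 → seg 0, τ=1/2; S=-2+667/213·τ+0·τ²+-28/213·τ³=-32/71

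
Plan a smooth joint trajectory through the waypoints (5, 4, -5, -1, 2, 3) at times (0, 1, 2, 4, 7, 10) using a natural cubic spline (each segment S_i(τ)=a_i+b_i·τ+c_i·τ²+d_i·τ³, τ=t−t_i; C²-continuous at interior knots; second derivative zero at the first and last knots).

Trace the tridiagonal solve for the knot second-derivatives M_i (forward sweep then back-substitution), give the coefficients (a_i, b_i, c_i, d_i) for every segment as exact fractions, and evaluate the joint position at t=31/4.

Δ: Δ0=-1, Δ1=-9, Δ2=2, Δ3=1, Δ4=1/3
row 1: diag=4, rhs=-48; c'=1/4, d'=-12
row 2: denom=6−1·1/4=23/4; d'=(66−1·-12)/(23/4)=312/23
row 3: denom=10−2·8/23=214/23; d'=(-6−2·312/23)/(214/23)=-381/107
row 4: denom=12−3·69/214=2361/214; d'=(-4−3·-381/107)/(2361/214)=1430/2361
back: M4=1430/2361
back: M3=-381/107−69/214·1430/2361=-2956/787
back: M2=312/23−8/23·-2956/787=11704/787
back: M1=-12−1/4·11704/787=-12370/787
M: M0=0, M1=-12370/787, M2=11704/787, M3=-2956/787, M4=1430/2361, M5=0
seg 0: a=5, c=M0/2=0, d=(M1−M0)/(6·1)=-6185/2361, b=Δ0−h0·(2M0+M1)/6=3824/2361
seg 1: a=4, c=M1/2=-6185/787, d=(M2−M1)/(6·1)=12037/2361, b=Δ1−h1·(2M1+M2)/6=-14731/2361
seg 2: a=-5, c=M2/2=5852/787, d=(M3−M2)/(6·2)=-3665/2361, b=Δ2−h2·(2M2+M3)/6=-15730/2361
seg 3: a=-1, c=M3/2=-1478/787, d=(M4−M3)/(6·3)=5149/21249, b=Δ3−h3·(2M3+M4)/6=10514/2361
seg 4: a=2, c=M4/2=715/2361, d=(M5−M4)/(6·3)=-715/21249, b=Δ4−h4·(2M4+M5)/6=-643/2361
t_q=31/4 → seg 4, τ=3/4; S=2+-643/2361·τ+715/2361·τ²+-715/21249·τ³=98313/50368

  seg 0: a=5 b=3824/2361 c=0 d=-6185/2361
  seg 1: a=4 b=-14731/2361 c=-6185/787 d=12037/2361
  seg 2: a=-5 b=-15730/2361 c=5852/787 d=-3665/2361
  seg 3: a=-1 b=10514/2361 c=-1478/787 d=5149/21249
  seg 4: a=2 b=-643/2361 c=715/2361 d=-715/21249
S(31/4) = 98313/50368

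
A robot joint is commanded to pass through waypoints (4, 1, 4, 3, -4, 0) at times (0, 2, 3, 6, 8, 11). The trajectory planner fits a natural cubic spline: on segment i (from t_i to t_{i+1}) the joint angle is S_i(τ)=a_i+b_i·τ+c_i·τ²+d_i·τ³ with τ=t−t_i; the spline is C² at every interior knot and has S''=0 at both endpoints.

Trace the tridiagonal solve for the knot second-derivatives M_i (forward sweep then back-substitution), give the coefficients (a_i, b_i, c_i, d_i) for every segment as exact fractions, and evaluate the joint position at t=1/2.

Δ: Δ0=-3/2, Δ1=3, Δ2=-1/3, Δ3=-7/2, Δ4=4/3
row 1: diag=6, rhs=27; c'=1/6, d'=9/2
row 2: denom=8−1·1/6=47/6; d'=(-20−1·9/2)/(47/6)=-147/47
row 3: denom=10−3·18/47=416/47; d'=(-19−3·-147/47)/(416/47)=-113/104
row 4: denom=10−2·47/208=993/104; d'=(29−2·-113/104)/(993/104)=3242/993
back: M4=3242/993
back: M3=-113/104−47/208·3242/993=-3623/1986
back: M2=-147/47−18/47·-3623/1986=-804/331
back: M1=9/2−1/6·-804/331=3247/662
M: M0=0, M1=3247/662, M2=-804/331, M3=-3623/1986, M4=3242/993, M5=0
seg 0: a=4, c=M0/2=0, d=(M1−M0)/(6·2)=3247/7944, b=Δ0−h0·(2M0+M1)/6=-3113/993
seg 1: a=1, c=M1/2=3247/1324, d=(M2−M1)/(6·1)=-4855/3972, b=Δ1−h1·(2M1+M2)/6=3515/1986
seg 2: a=4, c=M2/2=-402/331, d=(M3−M2)/(6·3)=1201/35748, b=Δ2−h2·(2M2+M3)/6=11947/3972
seg 3: a=3, c=M3/2=-3623/3972, d=(M4−M3)/(6·2)=1123/2648, b=Δ3−h3·(2M3+M4)/6=-6697/1986
seg 4: a=-4, c=M4/2=1621/993, d=(M5−M4)/(6·3)=-1621/8937, b=Δ4−h4·(2M4+M5)/6=-1918/993
t_q=1/2 → seg 0, τ=1/2; S=4+-3113/993·τ+0·τ²+3247/7944·τ³=52613/21184

  seg 0: a=4 b=-3113/993 c=0 d=3247/7944
  seg 1: a=1 b=3515/1986 c=3247/1324 d=-4855/3972
  seg 2: a=4 b=11947/3972 c=-402/331 d=1201/35748
  seg 3: a=3 b=-6697/1986 c=-3623/3972 d=1123/2648
  seg 4: a=-4 b=-1918/993 c=1621/993 d=-1621/8937
S(1/2) = 52613/21184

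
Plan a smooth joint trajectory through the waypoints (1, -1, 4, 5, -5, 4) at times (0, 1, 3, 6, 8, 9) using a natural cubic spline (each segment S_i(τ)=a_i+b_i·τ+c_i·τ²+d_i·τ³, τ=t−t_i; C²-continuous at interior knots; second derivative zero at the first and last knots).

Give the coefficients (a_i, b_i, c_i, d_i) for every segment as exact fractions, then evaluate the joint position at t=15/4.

  seg 0: a=1 b=-1229/444 c=0 d=341/444
  seg 1: a=-1 b=-103/222 c=341/148 d=-365/888
  seg 2: a=4 b=424/111 c=-6/37 d=-1/3
  seg 3: a=5 b=-683/111 c=-117/37 d=415/222
  seg 4: a=-5 b=403/111 c=298/37 d=-298/111
S(15/4) = 15707/2368

Δ: Δ0=-2, Δ1=5/2, Δ2=1/3, Δ3=-5, Δ4=9
row 1: diag=6, rhs=27; c'=1/3, d'=9/2
row 2: denom=10−2·1/3=28/3; d'=(-13−2·9/2)/(28/3)=-33/14
row 3: denom=10−3·9/28=253/28; d'=(-32−3·-33/14)/(253/28)=-698/253
row 4: denom=6−2·56/253=1406/253; d'=(84−2·-698/253)/(1406/253)=596/37
back: M4=596/37
back: M3=-698/253−56/253·596/37=-234/37
back: M2=-33/14−9/28·-234/37=-12/37
back: M1=9/2−1/3·-12/37=341/74
M: M0=0, M1=341/74, M2=-12/37, M3=-234/37, M4=596/37, M5=0
seg 0: a=1, c=M0/2=0, d=(M1−M0)/(6·1)=341/444, b=Δ0−h0·(2M0+M1)/6=-1229/444
seg 1: a=-1, c=M1/2=341/148, d=(M2−M1)/(6·2)=-365/888, b=Δ1−h1·(2M1+M2)/6=-103/222
seg 2: a=4, c=M2/2=-6/37, d=(M3−M2)/(6·3)=-1/3, b=Δ2−h2·(2M2+M3)/6=424/111
seg 3: a=5, c=M3/2=-117/37, d=(M4−M3)/(6·2)=415/222, b=Δ3−h3·(2M3+M4)/6=-683/111
seg 4: a=-5, c=M4/2=298/37, d=(M5−M4)/(6·1)=-298/111, b=Δ4−h4·(2M4+M5)/6=403/111
t_q=15/4 → seg 2, τ=3/4; S=4+424/111·τ+-6/37·τ²+-1/3·τ³=15707/2368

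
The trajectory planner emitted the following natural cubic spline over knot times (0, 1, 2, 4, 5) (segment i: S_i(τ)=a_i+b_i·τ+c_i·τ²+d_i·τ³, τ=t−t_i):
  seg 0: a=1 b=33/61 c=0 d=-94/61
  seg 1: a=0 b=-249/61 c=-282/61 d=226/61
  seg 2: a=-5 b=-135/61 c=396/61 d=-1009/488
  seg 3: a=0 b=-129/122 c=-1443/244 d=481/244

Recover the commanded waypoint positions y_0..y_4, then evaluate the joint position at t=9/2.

y_0=1 y_1=0 y_2=-5 y_3=0 y_4=-5
S(9/2) = -3437/1952

y_0 = S_0(0) = a_0 = 1
y_1 = S_1(0) = a_1 = 0
y_2 = S_2(0) = a_2 = -5
y_3 = S_3(0) = a_3 = 0
y_4 = S_3(1) = -5
t_q=9/2 is in segment 3 (τ=1/2); S_3(τ)=-3437/1952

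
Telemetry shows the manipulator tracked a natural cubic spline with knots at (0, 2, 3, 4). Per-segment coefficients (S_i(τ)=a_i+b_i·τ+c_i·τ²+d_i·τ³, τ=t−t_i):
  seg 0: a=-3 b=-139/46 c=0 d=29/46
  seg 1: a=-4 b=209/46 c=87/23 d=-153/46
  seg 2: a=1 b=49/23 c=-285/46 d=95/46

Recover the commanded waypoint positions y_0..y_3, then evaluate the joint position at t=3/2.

y_0 = S_0(0) = a_0 = -3
y_1 = S_1(0) = a_1 = -4
y_2 = S_2(0) = a_2 = 1
y_3 = S_2(1) = -1
t_q=3/2 is in segment 0 (τ=3/2); S_0(τ)=-1989/368

y_0=-3 y_1=-4 y_2=1 y_3=-1
S(3/2) = -1989/368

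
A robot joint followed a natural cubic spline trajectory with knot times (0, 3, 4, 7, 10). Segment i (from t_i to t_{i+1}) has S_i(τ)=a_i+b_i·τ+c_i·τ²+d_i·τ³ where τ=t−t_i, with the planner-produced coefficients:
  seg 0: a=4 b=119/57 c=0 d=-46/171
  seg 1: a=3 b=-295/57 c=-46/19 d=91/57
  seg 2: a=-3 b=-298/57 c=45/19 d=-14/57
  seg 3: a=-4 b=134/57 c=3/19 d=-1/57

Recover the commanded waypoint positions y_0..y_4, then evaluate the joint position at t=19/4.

y_0=4 y_1=3 y_2=-3 y_3=-4 y_4=4
S(19/4) = -3461/608

y_0 = S_0(0) = a_0 = 4
y_1 = S_1(0) = a_1 = 3
y_2 = S_2(0) = a_2 = -3
y_3 = S_3(0) = a_3 = -4
y_4 = S_3(3) = 4
t_q=19/4 is in segment 2 (τ=3/4); S_2(τ)=-3461/608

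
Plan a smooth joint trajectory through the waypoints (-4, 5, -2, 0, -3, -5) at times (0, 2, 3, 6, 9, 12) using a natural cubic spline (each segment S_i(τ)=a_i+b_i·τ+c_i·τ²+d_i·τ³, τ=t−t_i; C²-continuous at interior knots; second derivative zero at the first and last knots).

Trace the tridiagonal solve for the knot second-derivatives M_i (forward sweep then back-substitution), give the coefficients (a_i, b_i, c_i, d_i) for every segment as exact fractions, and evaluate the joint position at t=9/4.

  seg 0: a=-4 b=11153/1266 c=0 d=-682/633
  seg 1: a=5 b=-5215/1266 c=-1364/211 d=4537/1266
  seg 2: a=-2 b=-3986/633 c=1809/422 d=-7465/11394
  seg 3: a=0 b=2195/1266 c=-1019/633 d=2653/11394
  seg 4: a=-3 b=-1037/633 c=205/422 d=-205/3798
S(9/4) = 97827/27008

Δ: Δ0=9/2, Δ1=-7, Δ2=2/3, Δ3=-1, Δ4=-2/3
row 1: diag=6, rhs=-69; c'=1/6, d'=-23/2
row 2: denom=8−1·1/6=47/6; d'=(46−1·-23/2)/(47/6)=345/47
row 3: denom=12−3·18/47=510/47; d'=(-10−3·345/47)/(510/47)=-301/102
row 4: denom=12−3·47/170=1899/170; d'=(2−3·-301/102)/(1899/170)=205/211
back: M4=205/211
back: M3=-301/102−47/170·205/211=-2038/633
back: M2=345/47−18/47·-2038/633=1809/211
back: M1=-23/2−1/6·1809/211=-2728/211
M: M0=0, M1=-2728/211, M2=1809/211, M3=-2038/633, M4=205/211, M5=0
seg 0: a=-4, c=M0/2=0, d=(M1−M0)/(6·2)=-682/633, b=Δ0−h0·(2M0+M1)/6=11153/1266
seg 1: a=5, c=M1/2=-1364/211, d=(M2−M1)/(6·1)=4537/1266, b=Δ1−h1·(2M1+M2)/6=-5215/1266
seg 2: a=-2, c=M2/2=1809/422, d=(M3−M2)/(6·3)=-7465/11394, b=Δ2−h2·(2M2+M3)/6=-3986/633
seg 3: a=0, c=M3/2=-1019/633, d=(M4−M3)/(6·3)=2653/11394, b=Δ3−h3·(2M3+M4)/6=2195/1266
seg 4: a=-3, c=M4/2=205/422, d=(M5−M4)/(6·3)=-205/3798, b=Δ4−h4·(2M4+M5)/6=-1037/633
t_q=9/4 → seg 1, τ=1/4; S=5+-5215/1266·τ+-1364/211·τ²+4537/1266·τ³=97827/27008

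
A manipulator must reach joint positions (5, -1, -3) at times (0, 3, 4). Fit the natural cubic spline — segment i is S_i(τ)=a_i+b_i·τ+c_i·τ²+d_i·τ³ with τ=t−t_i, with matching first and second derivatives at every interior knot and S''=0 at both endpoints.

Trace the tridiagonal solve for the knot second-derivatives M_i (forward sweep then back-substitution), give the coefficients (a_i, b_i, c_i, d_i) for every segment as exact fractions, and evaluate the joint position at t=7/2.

Δ: Δ0=-2, Δ1=-2
row 1: diag=8, rhs=0; c'=1/8, d'=0
back: M1=0
M: M0=0, M1=0, M2=0
seg 0: a=5, c=M0/2=0, d=(M1−M0)/(6·3)=0, b=Δ0−h0·(2M0+M1)/6=-2
seg 1: a=-1, c=M1/2=0, d=(M2−M1)/(6·1)=0, b=Δ1−h1·(2M1+M2)/6=-2
t_q=7/2 → seg 1, τ=1/2; S=-1+-2·τ+0·τ²+0·τ³=-2

  seg 0: a=5 b=-2 c=0 d=0
  seg 1: a=-1 b=-2 c=0 d=0
S(7/2) = -2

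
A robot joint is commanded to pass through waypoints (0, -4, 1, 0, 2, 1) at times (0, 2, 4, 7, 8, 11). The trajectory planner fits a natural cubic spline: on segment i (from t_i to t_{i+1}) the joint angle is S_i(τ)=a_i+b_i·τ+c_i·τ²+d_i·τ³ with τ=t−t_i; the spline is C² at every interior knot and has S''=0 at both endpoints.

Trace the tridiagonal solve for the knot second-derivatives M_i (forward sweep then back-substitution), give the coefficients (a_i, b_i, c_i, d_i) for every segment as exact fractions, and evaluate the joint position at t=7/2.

Δ: Δ0=-2, Δ1=5/2, Δ2=-1/3, Δ3=2, Δ4=-1/3
row 1: diag=8, rhs=27; c'=1/4, d'=27/8
row 2: denom=10−2·1/4=19/2; d'=(-17−2·27/8)/(19/2)=-5/2
row 3: denom=8−3·6/19=134/19; d'=(14−3·-5/2)/(134/19)=817/268
row 4: denom=8−1·19/134=1053/134; d'=(-14−1·817/268)/(1053/134)=-1523/702
back: M4=-1523/702
back: M3=817/268−19/134·-1523/702=1178/351
back: M2=-5/2−6/19·1178/351=-833/234
back: M1=27/8−1/4·-833/234=499/117
M: M0=0, M1=499/117, M2=-833/234, M3=1178/351, M4=-1523/702, M5=0
seg 0: a=0, c=M0/2=0, d=(M1−M0)/(6·2)=499/1404, b=Δ0−h0·(2M0+M1)/6=-1201/351
seg 1: a=-4, c=M1/2=499/234, d=(M2−M1)/(6·2)=-1831/2808, b=Δ1−h1·(2M1+M2)/6=296/351
seg 2: a=1, c=M2/2=-833/468, d=(M3−M2)/(6·3)=4855/12636, b=Δ2−h2·(2M2+M3)/6=1087/702
seg 3: a=0, c=M3/2=589/351, d=(M4−M3)/(6·1)=-431/468, b=Δ3−h3·(2M3+M4)/6=1745/1404
seg 4: a=2, c=M4/2=-1523/1404, d=(M5−M4)/(6·3)=1523/12636, b=Δ4−h4·(2M4+M5)/6=1289/702
t_q=7/2 → seg 1, τ=3/2; S=-4+296/351·τ+499/234·τ²+-1831/2808·τ³=-1031/7488

  seg 0: a=0 b=-1201/351 c=0 d=499/1404
  seg 1: a=-4 b=296/351 c=499/234 d=-1831/2808
  seg 2: a=1 b=1087/702 c=-833/468 d=4855/12636
  seg 3: a=0 b=1745/1404 c=589/351 d=-431/468
  seg 4: a=2 b=1289/702 c=-1523/1404 d=1523/12636
S(7/2) = -1031/7488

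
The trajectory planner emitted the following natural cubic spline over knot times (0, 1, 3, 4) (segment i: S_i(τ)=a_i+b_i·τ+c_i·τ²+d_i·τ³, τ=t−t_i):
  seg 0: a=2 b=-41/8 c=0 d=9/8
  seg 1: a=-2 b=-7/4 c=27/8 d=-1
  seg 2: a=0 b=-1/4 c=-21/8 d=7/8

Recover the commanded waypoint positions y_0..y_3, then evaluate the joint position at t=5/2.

y_0=2 y_1=-2 y_2=0 y_3=-2
S(5/2) = -13/32

y_0 = S_0(0) = a_0 = 2
y_1 = S_1(0) = a_1 = -2
y_2 = S_2(0) = a_2 = 0
y_3 = S_2(1) = -2
t_q=5/2 is in segment 1 (τ=3/2); S_1(τ)=-13/32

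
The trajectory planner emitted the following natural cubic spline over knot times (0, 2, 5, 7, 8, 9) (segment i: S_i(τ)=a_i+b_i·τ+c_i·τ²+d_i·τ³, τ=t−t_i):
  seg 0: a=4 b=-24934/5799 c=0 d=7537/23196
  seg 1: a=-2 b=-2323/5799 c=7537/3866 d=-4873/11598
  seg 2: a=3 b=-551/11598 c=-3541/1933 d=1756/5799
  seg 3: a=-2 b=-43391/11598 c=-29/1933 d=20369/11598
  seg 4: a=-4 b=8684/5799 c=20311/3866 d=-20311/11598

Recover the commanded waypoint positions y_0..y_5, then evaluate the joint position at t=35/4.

y_0=4 y_1=-2 y_2=3 y_3=-2 y_4=-4 y_5=1
S(35/4) = -163411/247424

y_0 = S_0(0) = a_0 = 4
y_1 = S_1(0) = a_1 = -2
y_2 = S_2(0) = a_2 = 3
y_3 = S_3(0) = a_3 = -2
y_4 = S_4(0) = a_4 = -4
y_5 = S_4(1) = 1
t_q=35/4 is in segment 4 (τ=3/4); S_4(τ)=-163411/247424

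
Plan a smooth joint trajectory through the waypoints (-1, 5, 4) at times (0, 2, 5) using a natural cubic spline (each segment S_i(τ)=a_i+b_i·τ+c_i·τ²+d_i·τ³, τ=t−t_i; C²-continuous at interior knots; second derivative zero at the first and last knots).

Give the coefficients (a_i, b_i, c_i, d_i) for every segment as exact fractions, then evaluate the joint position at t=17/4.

Δ: Δ0=3, Δ1=-1/3
row 1: diag=10, rhs=-20; c'=3/10, d'=-2
back: M1=-2
M: M0=0, M1=-2, M2=0
seg 0: a=-1, c=M0/2=0, d=(M1−M0)/(6·2)=-1/6, b=Δ0−h0·(2M0+M1)/6=11/3
seg 1: a=5, c=M1/2=-1, d=(M2−M1)/(6·3)=1/9, b=Δ1−h1·(2M1+M2)/6=5/3
t_q=17/4 → seg 1, τ=9/4; S=5+5/3·τ+-1·τ²+1/9·τ³=317/64

  seg 0: a=-1 b=11/3 c=0 d=-1/6
  seg 1: a=5 b=5/3 c=-1 d=1/9
S(17/4) = 317/64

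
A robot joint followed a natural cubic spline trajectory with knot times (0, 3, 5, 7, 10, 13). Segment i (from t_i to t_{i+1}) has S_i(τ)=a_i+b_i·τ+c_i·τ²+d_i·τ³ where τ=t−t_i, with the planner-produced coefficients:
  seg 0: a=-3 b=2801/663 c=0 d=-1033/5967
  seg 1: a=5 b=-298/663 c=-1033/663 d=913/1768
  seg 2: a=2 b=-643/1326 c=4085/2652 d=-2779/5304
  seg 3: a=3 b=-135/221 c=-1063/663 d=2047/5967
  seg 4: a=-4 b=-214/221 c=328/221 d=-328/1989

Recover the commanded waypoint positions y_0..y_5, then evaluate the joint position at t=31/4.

y_0=-3 y_1=5 y_2=2 y_3=3 y_4=-4 y_5=2
S(31/4) = 25243/14144

y_0 = S_0(0) = a_0 = -3
y_1 = S_1(0) = a_1 = 5
y_2 = S_2(0) = a_2 = 2
y_3 = S_3(0) = a_3 = 3
y_4 = S_4(0) = a_4 = -4
y_5 = S_4(3) = 2
t_q=31/4 is in segment 3 (τ=3/4); S_3(τ)=25243/14144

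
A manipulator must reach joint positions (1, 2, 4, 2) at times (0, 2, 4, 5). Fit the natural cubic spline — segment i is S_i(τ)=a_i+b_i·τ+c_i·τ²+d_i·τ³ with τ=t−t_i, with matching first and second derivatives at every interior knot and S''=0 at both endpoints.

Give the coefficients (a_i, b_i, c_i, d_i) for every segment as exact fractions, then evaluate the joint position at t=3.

  seg 0: a=1 b=1/11 c=0 d=9/88
  seg 1: a=2 b=29/22 c=27/44 d=-17/44
  seg 2: a=4 b=-19/22 c=-75/44 d=25/44
S(3) = 39/11

Δ: Δ0=1/2, Δ1=1, Δ2=-2
row 1: diag=8, rhs=3; c'=1/4, d'=3/8
row 2: denom=6−2·1/4=11/2; d'=(-18−2·3/8)/(11/2)=-75/22
back: M2=-75/22
back: M1=3/8−1/4·-75/22=27/22
M: M0=0, M1=27/22, M2=-75/22, M3=0
seg 0: a=1, c=M0/2=0, d=(M1−M0)/(6·2)=9/88, b=Δ0−h0·(2M0+M1)/6=1/11
seg 1: a=2, c=M1/2=27/44, d=(M2−M1)/(6·2)=-17/44, b=Δ1−h1·(2M1+M2)/6=29/22
seg 2: a=4, c=M2/2=-75/44, d=(M3−M2)/(6·1)=25/44, b=Δ2−h2·(2M2+M3)/6=-19/22
t_q=3 → seg 1, τ=1; S=2+29/22·τ+27/44·τ²+-17/44·τ³=39/11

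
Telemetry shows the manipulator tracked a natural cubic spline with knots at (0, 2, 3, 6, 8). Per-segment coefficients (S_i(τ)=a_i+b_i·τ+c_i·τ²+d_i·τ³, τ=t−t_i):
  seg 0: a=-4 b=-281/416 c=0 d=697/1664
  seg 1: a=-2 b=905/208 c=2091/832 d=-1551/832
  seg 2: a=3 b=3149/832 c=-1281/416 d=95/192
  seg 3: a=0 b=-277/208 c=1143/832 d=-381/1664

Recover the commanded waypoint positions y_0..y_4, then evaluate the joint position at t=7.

y_0 = S_0(0) = a_0 = -4
y_1 = S_1(0) = a_1 = -2
y_2 = S_2(0) = a_2 = 3
y_3 = S_3(0) = a_3 = 0
y_4 = S_3(2) = 1
t_q=7 is in segment 3 (τ=1); S_3(τ)=-311/1664

y_0=-4 y_1=-2 y_2=3 y_3=0 y_4=1
S(7) = -311/1664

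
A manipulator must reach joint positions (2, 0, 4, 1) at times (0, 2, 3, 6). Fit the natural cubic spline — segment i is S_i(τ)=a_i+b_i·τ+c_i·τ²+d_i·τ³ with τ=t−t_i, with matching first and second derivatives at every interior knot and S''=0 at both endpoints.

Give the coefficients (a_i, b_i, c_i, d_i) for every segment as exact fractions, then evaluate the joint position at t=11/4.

Δ: Δ0=-1, Δ1=4, Δ2=-1
row 1: diag=6, rhs=30; c'=1/6, d'=5
row 2: denom=8−1·1/6=47/6; d'=(-30−1·5)/(47/6)=-210/47
back: M2=-210/47
back: M1=5−1/6·-210/47=270/47
M: M0=0, M1=270/47, M2=-210/47, M3=0
seg 0: a=2, c=M0/2=0, d=(M1−M0)/(6·2)=45/94, b=Δ0−h0·(2M0+M1)/6=-137/47
seg 1: a=0, c=M1/2=135/47, d=(M2−M1)/(6·1)=-80/47, b=Δ1−h1·(2M1+M2)/6=133/47
seg 2: a=4, c=M2/2=-105/47, d=(M3−M2)/(6·3)=35/141, b=Δ2−h2·(2M2+M3)/6=163/47
t_q=11/4 → seg 1, τ=3/4; S=0+133/47·τ+135/47·τ²+-80/47·τ³=2271/752

  seg 0: a=2 b=-137/47 c=0 d=45/94
  seg 1: a=0 b=133/47 c=135/47 d=-80/47
  seg 2: a=4 b=163/47 c=-105/47 d=35/141
S(11/4) = 2271/752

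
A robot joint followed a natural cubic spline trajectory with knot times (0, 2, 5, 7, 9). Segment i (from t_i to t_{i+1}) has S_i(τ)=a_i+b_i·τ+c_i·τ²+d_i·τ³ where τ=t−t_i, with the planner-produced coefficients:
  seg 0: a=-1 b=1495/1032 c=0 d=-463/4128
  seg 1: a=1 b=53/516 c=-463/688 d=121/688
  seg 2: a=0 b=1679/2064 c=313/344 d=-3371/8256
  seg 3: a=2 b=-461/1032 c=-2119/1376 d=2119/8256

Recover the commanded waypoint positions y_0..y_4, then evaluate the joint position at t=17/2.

y_0=-1 y_1=1 y_2=0 y_3=2 y_4=-3
S(17/2) = -27933/22016

y_0 = S_0(0) = a_0 = -1
y_1 = S_1(0) = a_1 = 1
y_2 = S_2(0) = a_2 = 0
y_3 = S_3(0) = a_3 = 2
y_4 = S_3(2) = -3
t_q=17/2 is in segment 3 (τ=3/2); S_3(τ)=-27933/22016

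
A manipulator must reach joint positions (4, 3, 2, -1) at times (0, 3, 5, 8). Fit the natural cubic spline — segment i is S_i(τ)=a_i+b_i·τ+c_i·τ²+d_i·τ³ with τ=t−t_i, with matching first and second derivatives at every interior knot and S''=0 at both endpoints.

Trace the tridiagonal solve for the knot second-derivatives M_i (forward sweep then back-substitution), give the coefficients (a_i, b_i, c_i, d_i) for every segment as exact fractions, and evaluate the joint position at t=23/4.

Δ: Δ0=-1/3, Δ1=-1/2, Δ2=-1
row 1: diag=10, rhs=-1; c'=1/5, d'=-1/10
row 2: denom=10−2·1/5=48/5; d'=(-3−2·-1/10)/(48/5)=-7/24
back: M2=-7/24
back: M1=-1/10−1/5·-7/24=-1/24
M: M0=0, M1=-1/24, M2=-7/24, M3=0
seg 0: a=4, c=M0/2=0, d=(M1−M0)/(6·3)=-1/432, b=Δ0−h0·(2M0+M1)/6=-5/16
seg 1: a=3, c=M1/2=-1/48, d=(M2−M1)/(6·2)=-1/48, b=Δ1−h1·(2M1+M2)/6=-3/8
seg 2: a=2, c=M2/2=-7/48, d=(M3−M2)/(6·3)=7/432, b=Δ2−h2·(2M2+M3)/6=-17/24
t_q=23/4 → seg 2, τ=3/4; S=2+-17/24·τ+-7/48·τ²+7/432·τ³=1427/1024

  seg 0: a=4 b=-5/16 c=0 d=-1/432
  seg 1: a=3 b=-3/8 c=-1/48 d=-1/48
  seg 2: a=2 b=-17/24 c=-7/48 d=7/432
S(23/4) = 1427/1024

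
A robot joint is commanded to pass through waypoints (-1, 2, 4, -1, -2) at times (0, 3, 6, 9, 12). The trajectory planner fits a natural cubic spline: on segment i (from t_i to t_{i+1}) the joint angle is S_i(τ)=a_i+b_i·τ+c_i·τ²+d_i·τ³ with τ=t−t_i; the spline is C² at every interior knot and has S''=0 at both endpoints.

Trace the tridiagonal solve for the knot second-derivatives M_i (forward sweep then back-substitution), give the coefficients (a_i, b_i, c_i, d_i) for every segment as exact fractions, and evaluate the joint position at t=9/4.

  seg 0: a=-1 b=151/168 c=0 d=17/1512
  seg 1: a=2 b=101/84 c=17/168 d=-47/504
  seg 2: a=4 b=-17/24 c=-31/42 d=211/1512
  seg 3: a=-1 b=-115/84 c=29/56 d=-29/504
S(9/4) = 589/512

Δ: Δ0=1, Δ1=2/3, Δ2=-5/3, Δ3=-1/3
row 1: diag=12, rhs=-2; c'=1/4, d'=-1/6
row 2: denom=12−3·1/4=45/4; d'=(-14−3·-1/6)/(45/4)=-6/5
row 3: denom=12−3·4/15=56/5; d'=(8−3·-6/5)/(56/5)=29/28
back: M3=29/28
back: M2=-6/5−4/15·29/28=-31/21
back: M1=-1/6−1/4·-31/21=17/84
M: M0=0, M1=17/84, M2=-31/21, M3=29/28, M4=0
seg 0: a=-1, c=M0/2=0, d=(M1−M0)/(6·3)=17/1512, b=Δ0−h0·(2M0+M1)/6=151/168
seg 1: a=2, c=M1/2=17/168, d=(M2−M1)/(6·3)=-47/504, b=Δ1−h1·(2M1+M2)/6=101/84
seg 2: a=4, c=M2/2=-31/42, d=(M3−M2)/(6·3)=211/1512, b=Δ2−h2·(2M2+M3)/6=-17/24
seg 3: a=-1, c=M3/2=29/56, d=(M4−M3)/(6·3)=-29/504, b=Δ3−h3·(2M3+M4)/6=-115/84
t_q=9/4 → seg 0, τ=9/4; S=-1+151/168·τ+0·τ²+17/1512·τ³=589/512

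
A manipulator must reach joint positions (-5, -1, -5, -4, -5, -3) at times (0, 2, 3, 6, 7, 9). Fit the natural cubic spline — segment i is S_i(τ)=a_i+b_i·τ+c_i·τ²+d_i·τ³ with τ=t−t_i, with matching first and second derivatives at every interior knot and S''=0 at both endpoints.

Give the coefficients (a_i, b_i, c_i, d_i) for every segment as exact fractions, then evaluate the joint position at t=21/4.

  seg 0: a=-5 b=24304/5655 c=0 d=-6497/11310
  seg 1: a=-1 b=-14678/5655 c=-6497/1885 d=11549/5655
  seg 2: a=-5 b=-19013/5655 c=5052/1885 d=-14/29
  seg 3: a=-4 b=-1787/5655 c=-3138/1885 d=5546/5655
  seg 4: a=-5 b=-3977/5655 c=2408/1885 d=-1204/5655
S(21/4) = -271183/60320

Δ: Δ0=2, Δ1=-4, Δ2=1/3, Δ3=-1, Δ4=1
row 1: diag=6, rhs=-36; c'=1/6, d'=-6
row 2: denom=8−1·1/6=47/6; d'=(26−1·-6)/(47/6)=192/47
row 3: denom=8−3·18/47=322/47; d'=(-8−3·192/47)/(322/47)=-68/23
row 4: denom=6−1·47/322=1885/322; d'=(12−1·-68/23)/(1885/322)=4816/1885
back: M4=4816/1885
back: M3=-68/23−47/322·4816/1885=-6276/1885
back: M2=192/47−18/47·-6276/1885=10104/1885
back: M1=-6−1/6·10104/1885=-12994/1885
M: M0=0, M1=-12994/1885, M2=10104/1885, M3=-6276/1885, M4=4816/1885, M5=0
seg 0: a=-5, c=M0/2=0, d=(M1−M0)/(6·2)=-6497/11310, b=Δ0−h0·(2M0+M1)/6=24304/5655
seg 1: a=-1, c=M1/2=-6497/1885, d=(M2−M1)/(6·1)=11549/5655, b=Δ1−h1·(2M1+M2)/6=-14678/5655
seg 2: a=-5, c=M2/2=5052/1885, d=(M3−M2)/(6·3)=-14/29, b=Δ2−h2·(2M2+M3)/6=-19013/5655
seg 3: a=-4, c=M3/2=-3138/1885, d=(M4−M3)/(6·1)=5546/5655, b=Δ3−h3·(2M3+M4)/6=-1787/5655
seg 4: a=-5, c=M4/2=2408/1885, d=(M5−M4)/(6·2)=-1204/5655, b=Δ4−h4·(2M4+M5)/6=-3977/5655
t_q=21/4 → seg 2, τ=9/4; S=-5+-19013/5655·τ+5052/1885·τ²+-14/29·τ³=-271183/60320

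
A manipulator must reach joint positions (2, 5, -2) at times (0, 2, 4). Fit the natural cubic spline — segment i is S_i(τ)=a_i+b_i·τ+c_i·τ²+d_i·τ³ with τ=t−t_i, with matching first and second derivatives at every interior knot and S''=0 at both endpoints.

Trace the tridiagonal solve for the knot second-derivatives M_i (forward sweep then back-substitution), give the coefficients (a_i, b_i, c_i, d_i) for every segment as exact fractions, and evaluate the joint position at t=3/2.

Δ: Δ0=3/2, Δ1=-7/2
row 1: diag=8, rhs=-30; c'=1/4, d'=-15/4
back: M1=-15/4
M: M0=0, M1=-15/4, M2=0
seg 0: a=2, c=M0/2=0, d=(M1−M0)/(6·2)=-5/16, b=Δ0−h0·(2M0+M1)/6=11/4
seg 1: a=5, c=M1/2=-15/8, d=(M2−M1)/(6·2)=5/16, b=Δ1−h1·(2M1+M2)/6=-1
t_q=3/2 → seg 0, τ=3/2; S=2+11/4·τ+0·τ²+-5/16·τ³=649/128

  seg 0: a=2 b=11/4 c=0 d=-5/16
  seg 1: a=5 b=-1 c=-15/8 d=5/16
S(3/2) = 649/128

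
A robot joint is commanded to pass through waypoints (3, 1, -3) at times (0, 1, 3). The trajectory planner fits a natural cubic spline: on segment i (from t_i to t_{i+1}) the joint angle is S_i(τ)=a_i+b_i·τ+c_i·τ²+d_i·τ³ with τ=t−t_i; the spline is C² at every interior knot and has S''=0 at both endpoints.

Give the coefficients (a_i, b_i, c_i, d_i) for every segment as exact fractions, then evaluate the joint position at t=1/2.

  seg 0: a=3 b=-2 c=0 d=0
  seg 1: a=1 b=-2 c=0 d=0
S(1/2) = 2

Δ: Δ0=-2, Δ1=-2
row 1: diag=6, rhs=0; c'=1/3, d'=0
back: M1=0
M: M0=0, M1=0, M2=0
seg 0: a=3, c=M0/2=0, d=(M1−M0)/(6·1)=0, b=Δ0−h0·(2M0+M1)/6=-2
seg 1: a=1, c=M1/2=0, d=(M2−M1)/(6·2)=0, b=Δ1−h1·(2M1+M2)/6=-2
t_q=1/2 → seg 0, τ=1/2; S=3+-2·τ+0·τ²+0·τ³=2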